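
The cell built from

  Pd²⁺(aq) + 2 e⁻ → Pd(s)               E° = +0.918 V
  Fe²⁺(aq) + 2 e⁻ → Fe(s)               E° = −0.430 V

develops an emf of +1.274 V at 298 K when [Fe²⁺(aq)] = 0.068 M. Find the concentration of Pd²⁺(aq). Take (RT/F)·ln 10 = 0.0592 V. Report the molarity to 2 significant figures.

0.00022 M

Pd²⁺/Pd is the cathode (higher E°); E°cell = +0.918 − (−0.430) = +1.348 V with n = 2.
Since E = E° − (0.0592/n)·log Q, log Q = n(E° − E)/0.0592 = 2.500.
For Pd²⁺(aq) + Fe(s) → Pd(s) + Fe²⁺(aq), the reaction quotient is Q = [Fe²⁺(aq)] / [Pd²⁺(aq)].
Substituting the known concentrations and solving, log [Pd²⁺(aq)] = −3.667 and [Pd²⁺(aq)] = 0.00022 M.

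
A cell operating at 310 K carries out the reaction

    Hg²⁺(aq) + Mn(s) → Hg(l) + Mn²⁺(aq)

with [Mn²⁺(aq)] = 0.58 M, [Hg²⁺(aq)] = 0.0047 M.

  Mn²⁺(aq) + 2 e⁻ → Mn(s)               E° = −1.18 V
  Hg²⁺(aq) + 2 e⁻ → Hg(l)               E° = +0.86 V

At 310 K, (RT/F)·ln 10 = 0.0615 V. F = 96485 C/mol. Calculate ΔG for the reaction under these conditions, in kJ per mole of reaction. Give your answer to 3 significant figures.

−381 kJ/mol

E°cell = +0.86 − (−1.18) = +2.04 V; the balanced reaction transfers n = 2 electrons.
Q = [Mn²⁺(aq)] / [Hg²⁺(aq)] = 123, so log Q = 2.091 and E = +2.04 − (0.0615/2)(2.091) = +1.9757 V.
Finally ΔG = −nFE = −(2)(96485 C/mol)(+1.9757 V) = −381 kJ/mol.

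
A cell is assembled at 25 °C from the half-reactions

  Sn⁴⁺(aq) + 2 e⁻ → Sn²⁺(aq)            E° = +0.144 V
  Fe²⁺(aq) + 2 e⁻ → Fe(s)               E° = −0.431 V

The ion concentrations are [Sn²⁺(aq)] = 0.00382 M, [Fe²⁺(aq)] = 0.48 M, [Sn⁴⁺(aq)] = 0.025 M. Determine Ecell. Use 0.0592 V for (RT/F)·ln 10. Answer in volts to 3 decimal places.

+0.609 V

The Sn⁴⁺/Sn²⁺ couple has the more positive E°, so it is the cathode; Fe²⁺/Fe is the anode.
E°cell = +0.144 − (−0.431) = +0.575 V, with n = 2 electrons transferred.
The balanced reaction is Sn⁴⁺(aq) + Fe(s) → Sn²⁺(aq) + Fe²⁺(aq), so Q = ([Sn²⁺(aq)]·[Fe²⁺(aq)]) / [Sn⁴⁺(aq)] = 0.0733 and log Q = −1.135.
By the Nernst equation, E = +0.575 − (0.0592/2)·(−1.135) = +0.609 V.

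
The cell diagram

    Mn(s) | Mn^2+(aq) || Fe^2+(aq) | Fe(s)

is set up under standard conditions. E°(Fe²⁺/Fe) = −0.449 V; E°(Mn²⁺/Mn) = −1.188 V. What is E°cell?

+0.739 V

By convention the left-hand electrode in cell notation is the anode (oxidation) and the right-hand electrode is the cathode (reduction).
E°cell = E°(right) − E°(left) = −0.449 − (−1.188) = +0.739 V.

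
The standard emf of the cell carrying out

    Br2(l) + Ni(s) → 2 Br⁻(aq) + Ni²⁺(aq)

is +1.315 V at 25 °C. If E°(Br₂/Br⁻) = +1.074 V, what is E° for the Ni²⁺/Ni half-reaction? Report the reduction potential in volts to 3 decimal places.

−0.241 V

In the reaction as written the Br₂/Br⁻ couple is reduced (cathode) and Ni²⁺/Ni is oxidized (anode), so E°cell = E°(Br₂/Br⁻) − E°(Ni²⁺/Ni).
E°(Ni²⁺/Ni) = E°(cathode) − E°cell = +1.074 − (+1.315) = −0.241 V.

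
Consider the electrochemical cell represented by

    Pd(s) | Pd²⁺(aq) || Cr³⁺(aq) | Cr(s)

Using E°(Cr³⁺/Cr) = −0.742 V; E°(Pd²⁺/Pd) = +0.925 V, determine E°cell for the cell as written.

−1.667 V

By convention the left-hand electrode in cell notation is the anode (oxidation) and the right-hand electrode is the cathode (reduction).
E°cell = E°(right) − E°(left) = −0.742 − (+0.925) = −1.667 V.
The negative sign shows that, as written, the cell would require an external voltage to drive the reaction.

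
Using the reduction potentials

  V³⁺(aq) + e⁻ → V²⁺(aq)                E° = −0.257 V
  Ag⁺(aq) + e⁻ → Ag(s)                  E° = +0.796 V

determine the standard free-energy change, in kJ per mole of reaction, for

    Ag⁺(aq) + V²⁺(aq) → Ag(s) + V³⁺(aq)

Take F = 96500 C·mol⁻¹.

In the reaction as written Ag⁺(aq) is reduced, so the Ag⁺/Ag couple is the cathode and V³⁺/V²⁺ is the anode.
E°cell = +0.796 − (−0.257) = +1.053 V; balancing electrons gives n = 1.
ΔG° = −nFE°cell = −(1)(96500)(+1.053) J/mol = −102 kJ/mol.

−102 kJ/mol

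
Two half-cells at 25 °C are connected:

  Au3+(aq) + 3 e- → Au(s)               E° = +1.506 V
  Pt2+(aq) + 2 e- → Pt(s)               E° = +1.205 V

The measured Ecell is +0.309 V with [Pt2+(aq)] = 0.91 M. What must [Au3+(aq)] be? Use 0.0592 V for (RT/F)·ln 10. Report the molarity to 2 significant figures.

With Au³⁺/Au at the cathode and Pt²⁺/Pt at the anode, E°cell = +1.506 − (+1.205) = +0.301 V (n = 6).
Since E = E° − (0.0592/n)·log Q, log Q = n(E° − E)/0.0592 = −0.811.
The balanced reaction is 2 Au3+(aq) + 3 Pt(s) → 2 Au(s) + 3 Pt2+(aq), so Q = [Pt2+(aq)]^3 / [Au3+(aq)]^2.
Solving for the unknown gives log [Au3+(aq)] = 0.344, so [Au3+(aq)] ≈ 2.2 M.

2.2 M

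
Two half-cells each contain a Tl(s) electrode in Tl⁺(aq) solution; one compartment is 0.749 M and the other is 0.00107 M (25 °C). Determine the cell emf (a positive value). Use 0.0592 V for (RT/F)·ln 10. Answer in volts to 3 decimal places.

0.168 V

For a concentration cell E°cell = 0, since both electrodes use the same couple.
The compartment with the higher Tl⁺(aq) concentration (0.749 M) acts as the cathode; ions are reduced there and produced at the dilute (0.00107 M) anode.
With n = 1, Ecell = −(0.0592/1)·log([dilute]/[conc]) = −(0.0592/1)·log(0.00107/0.749) = +0.168 V.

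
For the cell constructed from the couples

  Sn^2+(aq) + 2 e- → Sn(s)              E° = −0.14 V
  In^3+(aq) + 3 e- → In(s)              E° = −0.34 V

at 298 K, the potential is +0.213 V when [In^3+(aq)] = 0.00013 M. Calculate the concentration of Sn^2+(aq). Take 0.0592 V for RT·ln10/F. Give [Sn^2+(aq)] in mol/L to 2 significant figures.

With Sn²⁺/Sn at the cathode and In³⁺/In at the anode, E°cell = −0.14 − (−0.34) = +0.20 V (n = 6).
Rearranging E = E° − (0.0592/n)·log Q gives log Q = 6(+0.20 − (+0.213))/0.0592 = −1.318.
For 3 Sn^2+(aq) + 2 In(s) → 3 Sn(s) + 2 In^3+(aq), the reaction quotient is Q = [In^3+(aq)]^2 / [Sn^2+(aq)]^3.
Isolating [Sn^2+(aq)] in Q = 10^{−1.318} yields log [Sn^2+(aq)] = −2.151, i.e. 0.0071 M.

0.0071 M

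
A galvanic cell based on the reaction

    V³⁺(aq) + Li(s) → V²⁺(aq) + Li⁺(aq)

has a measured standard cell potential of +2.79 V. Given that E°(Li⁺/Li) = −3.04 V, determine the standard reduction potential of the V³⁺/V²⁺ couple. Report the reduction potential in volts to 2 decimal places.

In the reaction as written the V³⁺/V²⁺ couple is reduced (cathode) and Li⁺/Li is oxidized (anode), so E°cell = E°(V³⁺/V²⁺) − E°(Li⁺/Li).
E°(V³⁺/V²⁺) = E°cell + E°(anode) = +2.79 + (−3.04) = −0.25 V.

−0.25 V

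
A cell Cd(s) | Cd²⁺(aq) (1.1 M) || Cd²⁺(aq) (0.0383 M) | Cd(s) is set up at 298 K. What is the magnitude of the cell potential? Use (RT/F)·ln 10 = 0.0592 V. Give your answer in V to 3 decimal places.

For a concentration cell E°cell = 0, since both electrodes use the same couple.
The compartment with the higher Cd²⁺(aq) concentration (1.1 M) acts as the cathode; ions are reduced there and produced at the dilute (0.0383 M) anode.
With n = 2, Ecell = −(0.0592/2)·log([dilute]/[conc]) = −(0.0592/2)·log(0.0383/1.1) = +0.043 V.

0.043 V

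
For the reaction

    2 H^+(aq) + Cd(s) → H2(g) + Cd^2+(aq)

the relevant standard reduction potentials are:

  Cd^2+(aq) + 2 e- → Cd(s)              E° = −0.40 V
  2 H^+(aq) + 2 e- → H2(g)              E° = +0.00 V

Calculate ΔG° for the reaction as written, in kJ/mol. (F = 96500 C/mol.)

−77.2 kJ/mol

In the reaction as written H^+(aq) is reduced, so the 2H⁺/H₂ couple is the cathode and Cd²⁺/Cd is the anode.
E°cell = +0.00 − (−0.40) = +0.40 V; balancing electrons gives n = 2.
ΔG° = −nFE°cell = −(2)(96500)(+0.40) J/mol = −77.2 kJ/mol.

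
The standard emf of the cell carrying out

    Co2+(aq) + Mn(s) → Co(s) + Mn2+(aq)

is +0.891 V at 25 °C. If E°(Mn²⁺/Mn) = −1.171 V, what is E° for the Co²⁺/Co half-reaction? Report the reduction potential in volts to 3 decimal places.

In the reaction as written the Co²⁺/Co couple is reduced (cathode) and Mn²⁺/Mn is oxidized (anode), so E°cell = E°(Co²⁺/Co) − E°(Mn²⁺/Mn).
E°(Co²⁺/Co) = E°cell + E°(anode) = +0.891 + (−1.171) = −0.280 V.

−0.280 V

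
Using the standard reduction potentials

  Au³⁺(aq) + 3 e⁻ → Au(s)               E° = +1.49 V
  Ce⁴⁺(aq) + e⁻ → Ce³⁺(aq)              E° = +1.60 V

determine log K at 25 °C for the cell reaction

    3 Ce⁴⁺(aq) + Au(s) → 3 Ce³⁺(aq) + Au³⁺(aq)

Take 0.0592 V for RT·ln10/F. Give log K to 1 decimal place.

log K = 5.6

The Ce⁴⁺/Ce³⁺ couple is reduced (cathode); E°cell = +1.60 − (+1.49) = +0.11 V with n = 3.
At equilibrium E = 0, so log K = nE°cell / 0.0592 = (3)(+0.11) / 0.0592 = 5.6.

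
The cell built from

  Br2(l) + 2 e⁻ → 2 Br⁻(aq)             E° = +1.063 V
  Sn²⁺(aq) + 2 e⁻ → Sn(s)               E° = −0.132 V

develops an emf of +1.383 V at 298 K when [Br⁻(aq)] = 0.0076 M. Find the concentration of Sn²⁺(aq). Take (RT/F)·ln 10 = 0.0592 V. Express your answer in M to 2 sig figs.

The Br₂/Br⁻ couple has the larger reduction potential, so it is the cathode: E°cell = +1.063 − (−0.132) = +1.195 V and n = 2.
Since E = E° − (0.0592/n)·log Q, log Q = n(E° − E)/0.0592 = −6.351.
Balancing electrons gives Br2(l) + Sn(s) → 2 Br⁻(aq) + Sn²⁺(aq); thus Q = [Br⁻(aq)]^2·[Sn²⁺(aq)].
Solving for the unknown gives log [Sn²⁺(aq)] = −2.113, so [Sn²⁺(aq)] ≈ 0.0077 M.

0.0077 M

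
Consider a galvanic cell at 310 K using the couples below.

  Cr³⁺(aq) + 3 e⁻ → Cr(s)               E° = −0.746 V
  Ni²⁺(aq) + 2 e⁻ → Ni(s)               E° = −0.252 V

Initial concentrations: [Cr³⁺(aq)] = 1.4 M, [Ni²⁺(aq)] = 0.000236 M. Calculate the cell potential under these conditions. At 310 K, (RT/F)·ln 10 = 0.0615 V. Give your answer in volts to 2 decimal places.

+0.38 V

The Ni²⁺/Ni couple has the more positive E°, so it is the cathode; Cr³⁺/Cr is the anode.
E°cell = −0.252 − (−0.746) = +0.494 V, with n = 6 electrons transferred.
The balanced reaction is 3 Ni²⁺(aq) + 2 Cr(s) → 3 Ni(s) + 2 Cr³⁺(aq), so Q = [Cr³⁺(aq)]^2 / [Ni²⁺(aq)]^3 = 1.49×10^11 and log Q = 11.174.
By the Nernst equation, E = +0.494 − (0.0615/6)·(11.174) = +0.38 V.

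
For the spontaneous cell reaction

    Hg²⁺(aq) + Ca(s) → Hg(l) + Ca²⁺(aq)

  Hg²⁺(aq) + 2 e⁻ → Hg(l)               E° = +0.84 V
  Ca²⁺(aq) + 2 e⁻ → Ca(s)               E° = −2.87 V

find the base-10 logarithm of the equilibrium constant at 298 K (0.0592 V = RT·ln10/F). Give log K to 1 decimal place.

log K = 125.3

The Hg²⁺/Hg couple is reduced (cathode); E°cell = +0.84 − (−2.87) = +3.71 V with n = 2.
At equilibrium E = 0, so log K = nE°cell / 0.0592 = (2)(+3.71) / 0.0592 = 125.3.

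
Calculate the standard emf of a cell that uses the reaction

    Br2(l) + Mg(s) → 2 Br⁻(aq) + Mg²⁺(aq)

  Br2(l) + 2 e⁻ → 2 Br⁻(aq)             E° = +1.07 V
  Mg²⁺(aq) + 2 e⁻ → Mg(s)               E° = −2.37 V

In the reaction as written, Br2(l) is reduced (cathode) and Mg²⁺(aq) is produced by oxidation at the anode.
E°cell = E°(cathode) − E°(anode) = +1.07 − (−2.37) = +3.44 V.

+3.44 V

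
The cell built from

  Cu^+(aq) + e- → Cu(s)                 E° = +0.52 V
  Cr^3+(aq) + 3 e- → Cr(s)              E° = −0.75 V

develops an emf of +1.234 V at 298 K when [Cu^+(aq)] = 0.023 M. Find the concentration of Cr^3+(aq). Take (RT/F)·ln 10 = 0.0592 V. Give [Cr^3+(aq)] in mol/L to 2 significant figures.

Cu⁺/Cu is the cathode (higher E°); E°cell = +0.52 − (−0.75) = +1.27 V with n = 3.
From the Nernst equation, log Q = n(E° − E)/0.0592 = 3·(+1.27 − (+1.234))/0.0592 = 1.824.
Balancing electrons gives 3 Cu^+(aq) + Cr(s) → 3 Cu(s) + Cr^3+(aq); thus Q = [Cr^3+(aq)] / [Cu^+(aq)]^3.
Solving for the unknown gives log [Cr^3+(aq)] = −3.091, so [Cr^3+(aq)] ≈ 0.00081 M.

0.00081 M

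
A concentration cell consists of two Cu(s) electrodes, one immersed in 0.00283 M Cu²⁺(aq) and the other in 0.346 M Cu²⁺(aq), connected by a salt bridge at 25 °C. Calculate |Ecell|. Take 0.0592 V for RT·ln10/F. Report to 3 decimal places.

For a concentration cell E°cell = 0, since both electrodes use the same couple.
The compartment with the higher Cu²⁺(aq) concentration (0.346 M) acts as the cathode; ions are reduced there and produced at the dilute (0.00283 M) anode.
With n = 2, Ecell = −(0.0592/2)·log([dilute]/[conc]) = −(0.0592/2)·log(0.00283/0.346) = +0.062 V.

0.062 V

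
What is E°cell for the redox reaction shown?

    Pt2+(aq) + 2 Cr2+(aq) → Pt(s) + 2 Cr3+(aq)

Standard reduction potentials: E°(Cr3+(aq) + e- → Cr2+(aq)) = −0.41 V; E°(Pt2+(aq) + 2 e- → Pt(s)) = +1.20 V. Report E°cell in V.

+1.61 V

In the reaction as written, Pt2+(aq) is reduced (cathode) and Cr3+(aq) is produced by oxidation at the anode.
E°cell = E°(cathode) − E°(anode) = +1.20 − (−0.41) = +1.61 V.
The positive value indicates the reaction is spontaneous as written.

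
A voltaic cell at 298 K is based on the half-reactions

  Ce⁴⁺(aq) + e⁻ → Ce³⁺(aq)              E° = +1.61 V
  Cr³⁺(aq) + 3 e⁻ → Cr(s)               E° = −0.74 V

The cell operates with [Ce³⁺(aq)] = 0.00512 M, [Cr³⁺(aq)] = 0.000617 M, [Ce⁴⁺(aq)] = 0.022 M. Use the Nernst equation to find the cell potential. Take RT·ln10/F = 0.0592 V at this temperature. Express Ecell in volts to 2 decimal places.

Since E°(Ce⁴⁺/Ce³⁺) > E°(Cr³⁺/Cr), Ce⁴⁺/Ce³⁺ serves as the cathode.
The standard potential is +1.61 − (−0.74) = +2.35 V and the balanced reaction transfers n = 3 electrons.
The balanced reaction is 3 Ce⁴⁺(aq) + Cr(s) → 3 Ce³⁺(aq) + Cr³⁺(aq), so Q = ([Ce³⁺(aq)]^3·[Cr³⁺(aq)]) / [Ce⁴⁺(aq)]^3 = 7.78×10^−6 and log Q = −5.109.
By the Nernst equation, E = +2.35 − (0.0592/3)·(−5.109) = +2.45 V.

+2.45 V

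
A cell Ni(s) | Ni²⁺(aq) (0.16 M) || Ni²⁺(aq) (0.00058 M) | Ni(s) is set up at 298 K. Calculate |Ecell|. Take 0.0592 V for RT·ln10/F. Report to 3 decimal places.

0.072 V

For a concentration cell E°cell = 0, since both electrodes use the same couple.
The compartment with the higher Ni²⁺(aq) concentration (0.16 M) acts as the cathode; ions are reduced there and produced at the dilute (0.00058 M) anode.
With n = 2, Ecell = −(0.0592/2)·log([dilute]/[conc]) = −(0.0592/2)·log(0.00058/0.16) = +0.072 V.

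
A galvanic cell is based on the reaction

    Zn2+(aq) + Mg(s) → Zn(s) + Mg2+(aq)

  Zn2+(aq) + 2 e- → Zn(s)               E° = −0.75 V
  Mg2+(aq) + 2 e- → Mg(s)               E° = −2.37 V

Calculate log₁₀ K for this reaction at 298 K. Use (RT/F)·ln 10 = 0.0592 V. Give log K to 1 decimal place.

log K = 54.7

The Zn²⁺/Zn couple is reduced (cathode); E°cell = −0.75 − (−2.37) = +1.62 V with n = 2.
At equilibrium E = 0, so log K = nE°cell / 0.0592 = (2)(+1.62) / 0.0592 = 54.7.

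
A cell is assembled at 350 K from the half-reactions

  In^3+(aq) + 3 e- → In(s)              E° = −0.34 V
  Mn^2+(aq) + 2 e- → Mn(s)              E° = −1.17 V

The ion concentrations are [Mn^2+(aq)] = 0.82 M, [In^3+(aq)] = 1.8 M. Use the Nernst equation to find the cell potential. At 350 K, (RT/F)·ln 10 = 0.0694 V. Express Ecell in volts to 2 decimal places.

The In³⁺/In couple has the more positive E°, so it is the cathode; Mn²⁺/Mn is the anode.
E°cell = −0.34 − (−1.17) = +0.83 V, with n = 6 electrons transferred.
For the overall reaction 2 In^3+(aq) + 3 Mn(s) → 2 In(s) + 3 Mn^2+(aq), Q = [Mn^2+(aq)]^3 / [In^3+(aq)]^2 = 0.17, giving log Q = −0.769.
E = E° − (0.0694/n)·log Q = +0.83 − (0.0694/6)(−0.769) = +0.84 V.

+0.84 V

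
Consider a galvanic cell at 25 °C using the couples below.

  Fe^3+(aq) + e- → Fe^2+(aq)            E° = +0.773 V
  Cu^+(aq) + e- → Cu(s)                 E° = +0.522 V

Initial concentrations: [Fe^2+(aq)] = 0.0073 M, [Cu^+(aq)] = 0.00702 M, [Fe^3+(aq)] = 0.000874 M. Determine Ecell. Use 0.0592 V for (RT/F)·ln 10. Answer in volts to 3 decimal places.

Since E°(Fe³⁺/Fe²⁺) > E°(Cu⁺/Cu), Fe³⁺/Fe²⁺ serves as the cathode.
E°cell = E°cat − E°an = +0.773 − (+0.522) = +0.251 V; n = 1.
For the overall reaction Fe^3+(aq) + Cu(s) → Fe^2+(aq) + Cu^+(aq), Q = ([Fe^2+(aq)]·[Cu^+(aq)]) / [Fe^3+(aq)] = 0.0586, giving log Q = −1.232.
By the Nernst equation, E = +0.251 − (0.0592/1)·(−1.232) = +0.324 V.

+0.324 V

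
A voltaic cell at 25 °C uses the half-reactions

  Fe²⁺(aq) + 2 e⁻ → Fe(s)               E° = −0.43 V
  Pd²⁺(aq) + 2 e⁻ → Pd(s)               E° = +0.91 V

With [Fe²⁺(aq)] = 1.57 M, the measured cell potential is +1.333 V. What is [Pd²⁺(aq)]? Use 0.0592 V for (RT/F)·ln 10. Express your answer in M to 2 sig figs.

0.91 M

With Pd²⁺/Pd at the cathode and Fe²⁺/Fe at the anode, E°cell = +0.91 − (−0.43) = +1.34 V (n = 2).
From the Nernst equation, log Q = n(E° − E)/0.0592 = 2·(+1.34 − (+1.333))/0.0592 = 0.236.
For Pd²⁺(aq) + Fe(s) → Pd(s) + Fe²⁺(aq), the reaction quotient is Q = [Fe²⁺(aq)] / [Pd²⁺(aq)].
Solving for the unknown gives log [Pd²⁺(aq)] = −0.040, so [Pd²⁺(aq)] ≈ 0.91 M.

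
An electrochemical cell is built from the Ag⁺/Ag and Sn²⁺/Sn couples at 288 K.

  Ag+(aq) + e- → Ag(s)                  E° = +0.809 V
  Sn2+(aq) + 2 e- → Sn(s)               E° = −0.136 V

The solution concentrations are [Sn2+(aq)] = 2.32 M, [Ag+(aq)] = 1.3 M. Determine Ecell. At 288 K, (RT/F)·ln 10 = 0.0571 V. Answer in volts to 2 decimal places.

Since E°(Ag⁺/Ag) > E°(Sn²⁺/Sn), Ag⁺/Ag serves as the cathode.
The standard potential is +0.809 − (−0.136) = +0.945 V and the balanced reaction transfers n = 2 electrons.
The balanced reaction is 2 Ag+(aq) + Sn(s) → 2 Ag(s) + Sn2+(aq), so Q = [Sn2+(aq)] / [Ag+(aq)]^2 = 1.37 and log Q = 0.138.
By the Nernst equation, E = +0.945 − (0.0571/2)·(0.138) = +0.94 V.

+0.94 V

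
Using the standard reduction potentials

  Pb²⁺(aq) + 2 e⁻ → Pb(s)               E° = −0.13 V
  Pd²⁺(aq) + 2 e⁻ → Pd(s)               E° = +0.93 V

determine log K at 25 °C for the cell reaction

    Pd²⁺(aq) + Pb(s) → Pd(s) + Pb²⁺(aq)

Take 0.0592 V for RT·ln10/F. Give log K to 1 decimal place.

The Pd²⁺/Pd couple is reduced (cathode); E°cell = +0.93 − (−0.13) = +1.06 V with n = 2.
At equilibrium E = 0, so log K = nE°cell / 0.0592 = (2)(+1.06) / 0.0592 = 35.8.

log K = 35.8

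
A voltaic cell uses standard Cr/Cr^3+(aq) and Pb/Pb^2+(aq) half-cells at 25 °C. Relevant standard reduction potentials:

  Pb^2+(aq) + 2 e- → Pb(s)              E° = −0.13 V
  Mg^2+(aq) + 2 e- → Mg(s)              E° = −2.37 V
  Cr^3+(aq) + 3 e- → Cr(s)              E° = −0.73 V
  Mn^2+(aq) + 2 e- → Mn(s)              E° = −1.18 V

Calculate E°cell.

Of the two couples in this cell, the one with the more positive reduction potential is reduced at the cathode: here that is Pb²⁺/Pb (−0.13 V); Cr³⁺/Cr (−0.73 V) is the anode.
E°cell = E°(cathode) − E°(anode) = −0.13 − (−0.73) = +0.60 V.

+0.60 V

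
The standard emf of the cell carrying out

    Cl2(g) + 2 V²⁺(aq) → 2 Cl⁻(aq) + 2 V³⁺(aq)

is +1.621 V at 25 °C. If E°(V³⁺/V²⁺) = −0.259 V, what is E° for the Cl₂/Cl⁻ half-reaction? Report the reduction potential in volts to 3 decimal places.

+1.362 V

In the reaction as written the Cl₂/Cl⁻ couple is reduced (cathode) and V³⁺/V²⁺ is oxidized (anode), so E°cell = E°(Cl₂/Cl⁻) − E°(V³⁺/V²⁺).
E°(Cl₂/Cl⁻) = E°cell + E°(anode) = +1.621 + (−0.259) = +1.362 V.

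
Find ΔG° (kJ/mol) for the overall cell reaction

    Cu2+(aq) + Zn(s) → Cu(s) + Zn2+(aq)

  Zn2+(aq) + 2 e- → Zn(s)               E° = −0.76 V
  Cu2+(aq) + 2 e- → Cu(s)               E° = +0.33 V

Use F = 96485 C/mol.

−210 kJ/mol

In the reaction as written Cu2+(aq) is reduced, so the Cu²⁺/Cu couple is the cathode and Zn²⁺/Zn is the anode.
E°cell = +0.33 − (−0.76) = +1.09 V; balancing electrons gives n = 2.
ΔG° = −nFE°cell = −(2)(96485)(+1.09) J/mol = −210 kJ/mol.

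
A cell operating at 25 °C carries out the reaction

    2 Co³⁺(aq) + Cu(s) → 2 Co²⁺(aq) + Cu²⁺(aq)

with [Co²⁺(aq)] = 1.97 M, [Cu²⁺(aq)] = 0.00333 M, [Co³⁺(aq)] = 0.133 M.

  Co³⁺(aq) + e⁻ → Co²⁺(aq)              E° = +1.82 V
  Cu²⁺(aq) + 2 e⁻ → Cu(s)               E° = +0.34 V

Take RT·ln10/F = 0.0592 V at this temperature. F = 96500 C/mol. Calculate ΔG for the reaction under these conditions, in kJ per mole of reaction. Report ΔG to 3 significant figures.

−286 kJ/mol

E°cell = +1.82 − (+0.34) = +1.48 V; the balanced reaction transfers n = 2 electrons.
Here Q = ([Co²⁺(aq)]^2·[Cu²⁺(aq)]) / [Co³⁺(aq)]^2 = 0.731 (log Q = −0.136), giving E = +1.48 − (0.0592/2)·(−0.136) = +1.4840 V.
Finally ΔG = −nFE = −(2)(96500 C/mol)(+1.4840 V) = −286 kJ/mol.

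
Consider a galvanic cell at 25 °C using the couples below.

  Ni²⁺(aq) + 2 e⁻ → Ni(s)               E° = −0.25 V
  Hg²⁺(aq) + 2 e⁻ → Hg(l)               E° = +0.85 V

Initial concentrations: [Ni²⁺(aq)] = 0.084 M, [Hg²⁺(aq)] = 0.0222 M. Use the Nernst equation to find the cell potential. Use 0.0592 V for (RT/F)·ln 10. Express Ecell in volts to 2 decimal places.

+1.08 V

Hg²⁺/Hg is reduced (cathode, E° = +0.85 V) and Ni²⁺/Ni is oxidized (anode).
E°cell = E°cat − E°an = +0.85 − (−0.25) = +1.10 V; n = 2.
Balancing gives Hg²⁺(aq) + Ni(s) → Hg(l) + Ni²⁺(aq); hence Q = [Ni²⁺(aq)] / [Hg²⁺(aq)] = 3.78 (log Q = 0.578).
E = E° − (0.0592/n)·log Q = +1.10 − (0.0592/2)(0.578) = +1.08 V.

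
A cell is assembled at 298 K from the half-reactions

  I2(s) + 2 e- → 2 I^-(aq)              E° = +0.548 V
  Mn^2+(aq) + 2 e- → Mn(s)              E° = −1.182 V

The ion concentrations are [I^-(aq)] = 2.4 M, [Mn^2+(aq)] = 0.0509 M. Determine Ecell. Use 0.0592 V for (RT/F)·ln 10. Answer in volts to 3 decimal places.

+1.746 V

I₂/I⁻ is reduced (cathode, E° = +0.548 V) and Mn²⁺/Mn is oxidized (anode).
E°cell = +0.548 − (−1.182) = +1.730 V, with n = 2 electrons transferred.
For the overall reaction I2(s) + Mn(s) → 2 I^-(aq) + Mn^2+(aq), Q = [I^-(aq)]^2·[Mn^2+(aq)] = 0.293, giving log Q = −0.533.
By the Nernst equation, E = +1.730 − (0.0592/2)·(−0.533) = +1.746 V.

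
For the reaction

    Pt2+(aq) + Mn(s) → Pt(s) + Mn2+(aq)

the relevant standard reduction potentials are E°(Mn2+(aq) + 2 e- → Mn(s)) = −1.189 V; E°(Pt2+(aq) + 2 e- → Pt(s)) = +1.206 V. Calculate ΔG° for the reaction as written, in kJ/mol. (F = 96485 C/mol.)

In the reaction as written Pt2+(aq) is reduced, so the Pt²⁺/Pt couple is the cathode and Mn²⁺/Mn is the anode.
E°cell = +1.206 − (−1.189) = +2.395 V; balancing electrons gives n = 2.
ΔG° = −nFE°cell = −(2)(96485)(+2.395) J/mol = −462 kJ/mol.

−462 kJ/mol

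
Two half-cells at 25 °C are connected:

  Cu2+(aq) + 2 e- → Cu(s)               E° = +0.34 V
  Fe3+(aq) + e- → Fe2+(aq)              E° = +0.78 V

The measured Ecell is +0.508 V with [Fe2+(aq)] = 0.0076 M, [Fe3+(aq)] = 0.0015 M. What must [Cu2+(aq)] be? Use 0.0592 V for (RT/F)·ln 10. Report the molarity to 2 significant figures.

0.00020 M

With Fe³⁺/Fe²⁺ at the cathode and Cu²⁺/Cu at the anode, E°cell = +0.78 − (+0.34) = +0.44 V (n = 2).
Rearranging E = E° − (0.0592/n)·log Q gives log Q = 2(+0.44 − (+0.508))/0.0592 = −2.297.
For 2 Fe3+(aq) + Cu(s) → 2 Fe2+(aq) + Cu2+(aq), the reaction quotient is Q = ([Fe2+(aq)]^2·[Cu2+(aq)]) / [Fe3+(aq)]^2.
Solving for the unknown gives log [Cu2+(aq)] = −3.706, so [Cu2+(aq)] ≈ 0.00020 M.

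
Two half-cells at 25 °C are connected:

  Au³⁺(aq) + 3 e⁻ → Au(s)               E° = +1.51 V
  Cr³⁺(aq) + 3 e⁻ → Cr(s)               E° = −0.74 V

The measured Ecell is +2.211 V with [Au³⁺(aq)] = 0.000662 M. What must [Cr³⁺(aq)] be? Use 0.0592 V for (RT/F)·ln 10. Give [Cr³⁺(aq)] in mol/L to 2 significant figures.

0.063 M

The Au³⁺/Au couple has the larger reduction potential, so it is the cathode: E°cell = +1.51 − (−0.74) = +2.25 V and n = 3.
Since E = E° − (0.0592/n)·log Q, log Q = n(E° − E)/0.0592 = 1.976.
For Au³⁺(aq) + Cr(s) → Au(s) + Cr³⁺(aq), the reaction quotient is Q = [Cr³⁺(aq)] / [Au³⁺(aq)].
Solving for the unknown gives log [Cr³⁺(aq)] = −1.203, so [Cr³⁺(aq)] ≈ 0.063 M.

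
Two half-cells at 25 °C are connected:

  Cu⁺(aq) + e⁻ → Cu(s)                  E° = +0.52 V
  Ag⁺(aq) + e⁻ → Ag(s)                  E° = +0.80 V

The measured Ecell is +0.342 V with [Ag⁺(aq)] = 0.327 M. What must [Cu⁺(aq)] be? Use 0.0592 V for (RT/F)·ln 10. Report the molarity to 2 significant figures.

0.029 M

Ag⁺/Ag is the cathode (higher E°); E°cell = +0.80 − (+0.52) = +0.28 V with n = 1.
Rearranging E = E° − (0.0592/n)·log Q gives log Q = 1(+0.28 − (+0.342))/0.0592 = −1.047.
The balanced reaction is Ag⁺(aq) + Cu(s) → Ag(s) + Cu⁺(aq), so Q = [Cu⁺(aq)] / [Ag⁺(aq)].
Substituting the known concentrations and solving, log [Cu⁺(aq)] = −1.532 and [Cu⁺(aq)] = 0.029 M.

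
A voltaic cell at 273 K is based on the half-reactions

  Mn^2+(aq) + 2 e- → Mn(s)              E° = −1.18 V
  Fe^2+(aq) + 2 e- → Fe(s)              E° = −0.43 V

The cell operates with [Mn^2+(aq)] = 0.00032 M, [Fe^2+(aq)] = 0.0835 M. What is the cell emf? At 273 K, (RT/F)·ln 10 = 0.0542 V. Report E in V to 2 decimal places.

+0.82 V

Since E°(Fe²⁺/Fe) > E°(Mn²⁺/Mn), Fe²⁺/Fe serves as the cathode.
The standard potential is −0.43 − (−1.18) = +0.75 V and the balanced reaction transfers n = 2 electrons.
The balanced reaction is Fe^2+(aq) + Mn(s) → Fe(s) + Mn^2+(aq), so Q = [Mn^2+(aq)] / [Fe^2+(aq)] = 0.00383 and log Q = −2.417.
E = E° − (0.0542/n)·log Q = +0.75 − (0.0542/2)(−2.417) = +0.82 V.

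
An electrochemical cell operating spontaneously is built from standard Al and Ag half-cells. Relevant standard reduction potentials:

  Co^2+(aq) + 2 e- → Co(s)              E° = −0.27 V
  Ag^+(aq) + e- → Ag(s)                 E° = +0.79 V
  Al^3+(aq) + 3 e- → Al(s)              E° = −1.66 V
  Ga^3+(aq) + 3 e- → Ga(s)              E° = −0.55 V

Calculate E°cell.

+2.45 V

Of the two couples in this cell, the one with the more positive reduction potential is reduced at the cathode: here that is Ag⁺/Ag (+0.79 V); Al³⁺/Al (−1.66 V) is the anode.
E°cell = E°(cathode) − E°(anode) = +0.79 − (−1.66) = +2.45 V.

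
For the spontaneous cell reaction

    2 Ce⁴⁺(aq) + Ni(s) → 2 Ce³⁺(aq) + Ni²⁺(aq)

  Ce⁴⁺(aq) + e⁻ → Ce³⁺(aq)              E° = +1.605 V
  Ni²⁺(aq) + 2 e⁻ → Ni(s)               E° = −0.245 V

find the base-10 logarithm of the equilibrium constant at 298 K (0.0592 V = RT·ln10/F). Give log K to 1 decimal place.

log K = 62.5

The Ce⁴⁺/Ce³⁺ couple is reduced (cathode); E°cell = +1.605 − (−0.245) = +1.850 V with n = 2.
At equilibrium E = 0, so log K = nE°cell / 0.0592 = (2)(+1.850) / 0.0592 = 62.5.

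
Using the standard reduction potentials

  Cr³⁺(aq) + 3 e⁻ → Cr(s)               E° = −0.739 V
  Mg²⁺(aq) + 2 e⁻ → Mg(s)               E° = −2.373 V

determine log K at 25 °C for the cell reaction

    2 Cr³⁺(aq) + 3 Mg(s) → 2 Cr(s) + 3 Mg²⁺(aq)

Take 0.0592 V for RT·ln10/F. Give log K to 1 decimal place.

The Cr³⁺/Cr couple is reduced (cathode); E°cell = −0.739 − (−2.373) = +1.634 V with n = 6.
At equilibrium E = 0, so log K = nE°cell / 0.0592 = (6)(+1.634) / 0.0592 = 165.6.

log K = 165.6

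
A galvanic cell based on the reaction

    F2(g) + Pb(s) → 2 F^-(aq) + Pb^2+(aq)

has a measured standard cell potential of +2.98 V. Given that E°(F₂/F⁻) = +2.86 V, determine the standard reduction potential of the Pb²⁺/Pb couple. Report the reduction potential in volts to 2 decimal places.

−0.12 V

In the reaction as written the F₂/F⁻ couple is reduced (cathode) and Pb²⁺/Pb is oxidized (anode), so E°cell = E°(F₂/F⁻) − E°(Pb²⁺/Pb).
E°(Pb²⁺/Pb) = E°(cathode) − E°cell = +2.86 − (+2.98) = −0.12 V.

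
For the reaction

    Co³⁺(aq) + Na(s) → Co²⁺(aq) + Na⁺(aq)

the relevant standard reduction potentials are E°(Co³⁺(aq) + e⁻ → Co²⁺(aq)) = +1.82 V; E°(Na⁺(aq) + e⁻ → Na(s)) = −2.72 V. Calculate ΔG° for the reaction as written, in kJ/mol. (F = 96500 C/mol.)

−438 kJ/mol

In the reaction as written Co³⁺(aq) is reduced, so the Co³⁺/Co²⁺ couple is the cathode and Na⁺/Na is the anode.
E°cell = +1.82 − (−2.72) = +4.54 V; balancing electrons gives n = 1.
ΔG° = −nFE°cell = −(1)(96500)(+4.54) J/mol = −438 kJ/mol.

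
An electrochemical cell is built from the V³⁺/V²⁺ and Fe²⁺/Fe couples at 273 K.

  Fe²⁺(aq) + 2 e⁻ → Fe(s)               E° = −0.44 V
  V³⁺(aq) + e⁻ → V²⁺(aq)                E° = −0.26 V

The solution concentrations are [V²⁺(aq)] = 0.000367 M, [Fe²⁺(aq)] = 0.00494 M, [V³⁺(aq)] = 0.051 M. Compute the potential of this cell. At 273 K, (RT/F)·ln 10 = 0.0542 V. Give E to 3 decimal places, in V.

+0.359 V

The V³⁺/V²⁺ couple has the more positive E°, so it is the cathode; Fe²⁺/Fe is the anode.
E°cell = −0.26 − (−0.44) = +0.18 V, with n = 2 electrons transferred.
For the overall reaction 2 V³⁺(aq) + Fe(s) → 2 V²⁺(aq) + Fe²⁺(aq), Q = ([V²⁺(aq)]^2·[Fe²⁺(aq)]) / [V³⁺(aq)]^2 = 2.56×10^−7, giving log Q = −6.592.
Applying E = E° − (RT ln10/nF)·log Q gives +0.18 − (0.0542/2)(−6.592) = +0.359 V.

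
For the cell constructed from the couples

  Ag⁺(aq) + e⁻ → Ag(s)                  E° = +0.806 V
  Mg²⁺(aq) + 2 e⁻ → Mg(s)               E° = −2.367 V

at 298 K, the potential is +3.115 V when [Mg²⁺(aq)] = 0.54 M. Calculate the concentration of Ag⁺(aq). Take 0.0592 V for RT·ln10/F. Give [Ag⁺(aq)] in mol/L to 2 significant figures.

0.077 M

With Ag⁺/Ag at the cathode and Mg²⁺/Mg at the anode, E°cell = +0.806 − (−2.367) = +3.173 V (n = 2).
Since E = E° − (0.0592/n)·log Q, log Q = n(E° − E)/0.0592 = 1.959.
Balancing electrons gives 2 Ag⁺(aq) + Mg(s) → 2 Ag(s) + Mg²⁺(aq); thus Q = [Mg²⁺(aq)] / [Ag⁺(aq)]^2.
Substituting the known concentrations and solving, log [Ag⁺(aq)] = −1.113 and [Ag⁺(aq)] = 0.077 M.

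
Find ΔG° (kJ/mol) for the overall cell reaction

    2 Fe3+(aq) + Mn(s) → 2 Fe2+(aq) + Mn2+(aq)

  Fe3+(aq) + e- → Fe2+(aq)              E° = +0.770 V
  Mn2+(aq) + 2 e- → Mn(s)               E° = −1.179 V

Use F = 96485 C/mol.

−376 kJ/mol

In the reaction as written Fe3+(aq) is reduced, so the Fe³⁺/Fe²⁺ couple is the cathode and Mn²⁺/Mn is the anode.
E°cell = +0.770 − (−1.179) = +1.949 V; balancing electrons gives n = 2.
ΔG° = −nFE°cell = −(2)(96485)(+1.949) J/mol = −376 kJ/mol.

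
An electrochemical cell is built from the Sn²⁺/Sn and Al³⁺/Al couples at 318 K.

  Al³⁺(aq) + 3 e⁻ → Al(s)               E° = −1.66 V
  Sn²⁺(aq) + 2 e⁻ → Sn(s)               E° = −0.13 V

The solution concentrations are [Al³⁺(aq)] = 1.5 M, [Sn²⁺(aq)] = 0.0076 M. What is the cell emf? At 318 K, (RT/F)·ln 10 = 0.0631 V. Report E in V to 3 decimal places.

+1.459 V

Sn²⁺/Sn is reduced (cathode, E° = −0.13 V) and Al³⁺/Al is oxidized (anode).
E°cell = −0.13 − (−1.66) = +1.53 V, with n = 6 electrons transferred.
Balancing gives 3 Sn²⁺(aq) + 2 Al(s) → 3 Sn(s) + 2 Al³⁺(aq); hence Q = [Al³⁺(aq)]^2 / [Sn²⁺(aq)]^3 = 5.13×10^6 (log Q = 6.710).
E = E° − (0.0631/n)·log Q = +1.53 − (0.0631/6)(6.710) = +1.459 V.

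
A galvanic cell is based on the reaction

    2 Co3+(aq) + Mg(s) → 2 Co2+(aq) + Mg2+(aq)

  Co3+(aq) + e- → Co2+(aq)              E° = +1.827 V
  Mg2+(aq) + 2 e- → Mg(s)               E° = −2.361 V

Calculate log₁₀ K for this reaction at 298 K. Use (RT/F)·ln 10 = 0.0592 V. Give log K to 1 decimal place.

log K = 141.5

The Co³⁺/Co²⁺ couple is reduced (cathode); E°cell = +1.827 − (−2.361) = +4.188 V with n = 2.
At equilibrium E = 0, so log K = nE°cell / 0.0592 = (2)(+4.188) / 0.0592 = 141.5.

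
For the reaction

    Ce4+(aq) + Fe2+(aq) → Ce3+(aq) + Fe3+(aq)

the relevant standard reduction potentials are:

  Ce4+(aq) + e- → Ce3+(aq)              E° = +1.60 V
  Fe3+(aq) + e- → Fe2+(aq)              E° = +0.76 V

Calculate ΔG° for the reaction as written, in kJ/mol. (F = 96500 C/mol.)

In the reaction as written Ce4+(aq) is reduced, so the Ce⁴⁺/Ce³⁺ couple is the cathode and Fe³⁺/Fe²⁺ is the anode.
E°cell = +1.60 − (+0.76) = +0.84 V; balancing electrons gives n = 1.
ΔG° = −nFE°cell = −(1)(96500)(+0.84) J/mol = −81.1 kJ/mol.

−81.1 kJ/mol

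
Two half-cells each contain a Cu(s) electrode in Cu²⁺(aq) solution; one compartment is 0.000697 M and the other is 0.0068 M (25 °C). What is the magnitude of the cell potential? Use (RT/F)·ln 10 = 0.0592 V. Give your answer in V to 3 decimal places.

For a concentration cell E°cell = 0, since both electrodes use the same couple.
The compartment with the higher Cu²⁺(aq) concentration (0.0068 M) acts as the cathode; ions are reduced there and produced at the dilute (0.000697 M) anode.
With n = 2, Ecell = −(0.0592/2)·log([dilute]/[conc]) = −(0.0592/2)·log(0.000697/0.0068) = +0.029 V.

0.029 V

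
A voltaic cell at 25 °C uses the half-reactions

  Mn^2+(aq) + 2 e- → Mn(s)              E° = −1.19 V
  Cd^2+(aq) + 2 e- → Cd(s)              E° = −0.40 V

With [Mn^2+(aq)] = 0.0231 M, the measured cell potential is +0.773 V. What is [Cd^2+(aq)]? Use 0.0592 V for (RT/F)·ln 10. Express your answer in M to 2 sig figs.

0.0062 M

With Cd²⁺/Cd at the cathode and Mn²⁺/Mn at the anode, E°cell = −0.40 − (−1.19) = +0.79 V (n = 2).
Rearranging E = E° − (0.0592/n)·log Q gives log Q = 2(+0.79 − (+0.773))/0.0592 = 0.574.
For Cd^2+(aq) + Mn(s) → Cd(s) + Mn^2+(aq), the reaction quotient is Q = [Mn^2+(aq)] / [Cd^2+(aq)].
Isolating [Cd^2+(aq)] in Q = 10^{0.574} yields log [Cd^2+(aq)] = −2.210, i.e. 0.0062 M.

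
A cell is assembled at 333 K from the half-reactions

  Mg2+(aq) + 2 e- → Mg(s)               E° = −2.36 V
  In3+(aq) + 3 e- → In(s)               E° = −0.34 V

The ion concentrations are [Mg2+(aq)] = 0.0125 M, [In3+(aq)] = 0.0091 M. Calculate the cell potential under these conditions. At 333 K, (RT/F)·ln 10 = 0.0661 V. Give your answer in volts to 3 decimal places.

The In³⁺/In couple has the more positive E°, so it is the cathode; Mg²⁺/Mg is the anode.
The standard potential is −0.34 − (−2.36) = +2.02 V and the balanced reaction transfers n = 6 electrons.
The balanced reaction is 2 In3+(aq) + 3 Mg(s) → 2 In(s) + 3 Mg2+(aq), so Q = [Mg2+(aq)]^3 / [In3+(aq)]^2 = 0.0236 and log Q = −1.627.
E = E° − (0.0661/n)·log Q = +2.02 − (0.0661/6)(−1.627) = +2.038 V.

+2.038 V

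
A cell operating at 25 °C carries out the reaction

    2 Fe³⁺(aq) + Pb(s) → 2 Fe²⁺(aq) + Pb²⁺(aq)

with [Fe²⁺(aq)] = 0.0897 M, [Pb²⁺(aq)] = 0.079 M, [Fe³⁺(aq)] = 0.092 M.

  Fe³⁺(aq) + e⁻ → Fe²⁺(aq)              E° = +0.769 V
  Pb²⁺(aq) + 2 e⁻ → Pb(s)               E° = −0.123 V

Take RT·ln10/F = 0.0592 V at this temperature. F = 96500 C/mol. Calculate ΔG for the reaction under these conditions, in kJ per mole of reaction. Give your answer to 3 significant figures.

−179 kJ/mol

E°cell = +0.769 − (−0.123) = +0.892 V; the balanced reaction transfers n = 2 electrons.
Q = ([Fe²⁺(aq)]^2·[Pb²⁺(aq)]) / [Fe³⁺(aq)]^2 = 0.0751, so log Q = −1.124 and E = +0.892 − (0.0592/2)(−1.124) = +0.9253 V.
ΔG = −nFE = −(2)(96500)(+0.9253) J/mol = −179 kJ/mol.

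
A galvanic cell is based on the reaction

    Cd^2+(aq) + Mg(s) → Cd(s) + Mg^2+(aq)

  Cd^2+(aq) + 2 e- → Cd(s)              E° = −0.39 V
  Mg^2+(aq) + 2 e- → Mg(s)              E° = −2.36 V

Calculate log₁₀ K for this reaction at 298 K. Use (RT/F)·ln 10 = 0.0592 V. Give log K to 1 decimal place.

The Cd²⁺/Cd couple is reduced (cathode); E°cell = −0.39 − (−2.36) = +1.97 V with n = 2.
At equilibrium E = 0, so log K = nE°cell / 0.0592 = (2)(+1.97) / 0.0592 = 66.6.

log K = 66.6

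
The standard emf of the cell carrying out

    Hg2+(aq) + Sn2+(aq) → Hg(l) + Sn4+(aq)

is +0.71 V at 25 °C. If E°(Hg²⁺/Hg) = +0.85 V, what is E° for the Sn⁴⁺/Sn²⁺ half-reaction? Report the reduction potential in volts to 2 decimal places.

+0.14 V

In the reaction as written the Hg²⁺/Hg couple is reduced (cathode) and Sn⁴⁺/Sn²⁺ is oxidized (anode), so E°cell = E°(Hg²⁺/Hg) − E°(Sn⁴⁺/Sn²⁺).
E°(Sn⁴⁺/Sn²⁺) = E°(cathode) − E°cell = +0.85 − (+0.71) = +0.14 V.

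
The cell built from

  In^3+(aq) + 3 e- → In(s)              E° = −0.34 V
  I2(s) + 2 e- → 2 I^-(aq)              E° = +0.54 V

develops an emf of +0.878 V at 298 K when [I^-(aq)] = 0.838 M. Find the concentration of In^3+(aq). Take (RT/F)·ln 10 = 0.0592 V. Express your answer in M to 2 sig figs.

With I₂/I⁻ at the cathode and In³⁺/In at the anode, E°cell = +0.54 − (−0.34) = +0.88 V (n = 6).
Rearranging E = E° − (0.0592/n)·log Q gives log Q = 6(+0.88 − (+0.878))/0.0592 = 0.203.
The balanced reaction is 3 I2(s) + 2 In(s) → 6 I^-(aq) + 2 In^3+(aq), so Q = [I^-(aq)]^6·[In^3+(aq)]^2.
Solving for the unknown gives log [In^3+(aq)] = 0.332, so [In^3+(aq)] ≈ 2.1 M.

2.1 M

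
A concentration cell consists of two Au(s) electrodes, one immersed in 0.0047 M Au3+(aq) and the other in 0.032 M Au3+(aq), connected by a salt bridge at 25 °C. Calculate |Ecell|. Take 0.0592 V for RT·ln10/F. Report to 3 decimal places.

0.016 V

For a concentration cell E°cell = 0, since both electrodes use the same couple.
The compartment with the higher Au3+(aq) concentration (0.032 M) acts as the cathode; ions are reduced there and produced at the dilute (0.0047 M) anode.
With n = 3, Ecell = −(0.0592/3)·log([dilute]/[conc]) = −(0.0592/3)·log(0.0047/0.032) = +0.016 V.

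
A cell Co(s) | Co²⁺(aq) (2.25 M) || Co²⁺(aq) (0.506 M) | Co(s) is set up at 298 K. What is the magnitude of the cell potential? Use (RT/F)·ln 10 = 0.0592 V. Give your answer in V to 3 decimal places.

For a concentration cell E°cell = 0, since both electrodes use the same couple.
The compartment with the higher Co²⁺(aq) concentration (2.25 M) acts as the cathode; ions are reduced there and produced at the dilute (0.506 M) anode.
With n = 2, Ecell = −(0.0592/2)·log([dilute]/[conc]) = −(0.0592/2)·log(0.506/2.25) = +0.019 V.

0.019 V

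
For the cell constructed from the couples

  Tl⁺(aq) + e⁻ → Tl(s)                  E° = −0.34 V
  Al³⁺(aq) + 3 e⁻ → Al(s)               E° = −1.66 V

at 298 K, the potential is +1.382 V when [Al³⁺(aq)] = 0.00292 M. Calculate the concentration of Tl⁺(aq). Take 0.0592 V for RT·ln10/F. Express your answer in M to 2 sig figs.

With Tl⁺/Tl at the cathode and Al³⁺/Al at the anode, E°cell = −0.34 − (−1.66) = +1.32 V (n = 3).
Since E = E° − (0.0592/n)·log Q, log Q = n(E° − E)/0.0592 = −3.142.
The balanced reaction is 3 Tl⁺(aq) + Al(s) → 3 Tl(s) + Al³⁺(aq), so Q = [Al³⁺(aq)] / [Tl⁺(aq)]^3.
Solving for the unknown gives log [Tl⁺(aq)] = 0.202, so [Tl⁺(aq)] ≈ 1.6 M.

1.6 M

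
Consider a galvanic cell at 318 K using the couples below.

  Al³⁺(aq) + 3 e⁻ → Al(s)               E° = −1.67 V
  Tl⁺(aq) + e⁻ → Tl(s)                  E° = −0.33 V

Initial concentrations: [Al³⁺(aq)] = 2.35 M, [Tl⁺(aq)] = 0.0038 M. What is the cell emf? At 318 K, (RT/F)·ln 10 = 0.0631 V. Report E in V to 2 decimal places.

The Tl⁺/Tl couple has the more positive E°, so it is the cathode; Al³⁺/Al is the anode.
E°cell = E°cat − E°an = −0.33 − (−1.67) = +1.34 V; n = 3.
The balanced reaction is 3 Tl⁺(aq) + Al(s) → 3 Tl(s) + Al³⁺(aq), so Q = [Al³⁺(aq)] / [Tl⁺(aq)]^3 = 4.28×10^7 and log Q = 7.632.
E = E° − (0.0631/n)·log Q = +1.34 − (0.0631/3)(7.632) = +1.18 V.

+1.18 V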